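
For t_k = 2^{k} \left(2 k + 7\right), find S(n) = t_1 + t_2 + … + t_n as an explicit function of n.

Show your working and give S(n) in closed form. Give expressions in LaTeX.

Ratio r(k) = 2*(2*k + 9)/(2*k + 7).
Gosper form: A/B · C(k+1)/C(k) with A=2, B=1, C=k + 7/2.
Set up (2)·f(k+1) − (1)·f(k) − (k + 7/2) = 0.
Degrees (0,0,1) ⇒ d ≤ 1.
Match coefficients ⇒ f(k) = (2*k + 3)/2.
Then R = B(k−1)f/C = (2*k + 3)/(2*k + 7), so s_k = R(k)·t_k = 2**k*(2*k + 3).
Check: Δs_k = 2**k*(2*k + 7). ✓
Telescope: S(n) = s_(n+1) − s_(1) = 2**(n + 1)*(2*n + 5) − (10) = 4*2**n*n + 10*2**n - 10.

S(n) = 4 \cdot 2^{n} n + 10 \cdot 2^{n} - 10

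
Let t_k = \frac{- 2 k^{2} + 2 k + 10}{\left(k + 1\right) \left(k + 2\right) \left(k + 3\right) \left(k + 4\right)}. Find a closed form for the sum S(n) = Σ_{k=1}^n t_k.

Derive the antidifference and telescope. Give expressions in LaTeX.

The ratio is (k + 1)*(k - (k + 1)**2 + 6)/((k + 5)*(-k**2 + k + 5)).
Factor: A=k + 1; B=k + 5; C=k**2 - k - 5.
f must satisfy (k + 1)·f(k+1) − (k + 4)·f(k) = k**2 - k - 5.
From deg A=1, deg B=1, deg C=2: d=3.
A polynomial solution: f(k) = -k*(k**2 + 12*k + 17)/6.
Get s_k = R·t_k = k*(k**2 + 12*k + 17)/(3*(k + 1)*(k + 2)*(k + 3)) with R(k) = B(k−1)f(k)/C(k) = -k*(k + 4)*(k**2 + 12*k + 17)/(6*(k**2 - k - 5)).
s_(k+1) − s_k = 2*(-k**2 + k + 5)/(k**4 + 10*k**3 + 35*k**2 + 50*k + 24) = t_k.
s_(n+1) = (n**3 + 15*n**2 + 44*n + 30)/(3*(n**3 + 9*n**2 + 26*n + 24)) and s_(1) = 5/12, so S(n) = n*(-n**2 + 15*n + 46)/(12*(n**3 + 9*n**2 + 26*n + 24)).

S(n) = \frac{n \left(- n^{2} + 15 n + 46\right)}{12 \left(n^{3} + 9 n^{2} + 26 n + 24\right)}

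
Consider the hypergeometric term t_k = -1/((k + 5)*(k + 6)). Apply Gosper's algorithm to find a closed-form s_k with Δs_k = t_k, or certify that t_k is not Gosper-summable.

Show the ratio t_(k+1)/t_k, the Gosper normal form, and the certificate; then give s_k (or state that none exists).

t_(k+1)/t_k = (k + 5)/(k + 7).
Gosper form: A/B · C(k+1)/C(k) with A=k + 5, B=k + 7, C=1.
Key eq: (k + 5)·f(k+1) = (k + 6)·f(k) + (1).
From deg A=1, deg B=1, deg C=0: d=1.
Solving with deg f ≤ 1: f(k) = k/5.
Certificate R = B(k−1)f/C = k*(k + 6)/5 gives s_k = -k/(5*k + 25).
Δs = -1/(k**2 + 11*k + 30), as required.

s_k = -k/(5*k + 25)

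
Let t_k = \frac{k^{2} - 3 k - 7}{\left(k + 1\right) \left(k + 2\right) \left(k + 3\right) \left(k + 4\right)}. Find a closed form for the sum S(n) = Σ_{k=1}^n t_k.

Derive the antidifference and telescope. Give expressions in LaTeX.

t_(k+1)/t_k = (k**3 - 10*k - 9)/(k**3 + 2*k**2 - 22*k - 35).
Normal form (A,B,C) = (k + 1, k + 5, k**2 - 3*k - 7).
Solve (k + 1)·f(k+1) − (k + 4)·f(k) = k**2 - 3*k - 7.
d = 3 from the (1,1,2) case.
Coefficient equations give f(k) = -k*(k**2 + 9*k + 11)/3.
Then R = B(k−1)f/C = -k*(k + 4)*(k**2 + 9*k + 11)/(3*(k**2 - 3*k - 7)), so s_k = R(k)·t_k = k*(-k**2 - 9*k - 11)/(3*(k + 1)*(k + 2)*(k + 3)).
Check: Δs_k = (k**2 - 3*k - 7)/(k**4 + 10*k**3 + 35*k**2 + 50*k + 24). ✓
Telescope: S(n) = s_(n+1) − s_(1) = (-n**3 - 12*n**2 - 32*n - 21)/(3*(n**3 + 9*n**2 + 26*n + 24)) − (-7/24) = n*(-n**2 - 33*n - 74)/(24*(n**3 + 9*n**2 + 26*n + 24)).

S(n) = \frac{n \left(- n^{2} - 33 n - 74\right)}{24 \left(n^{3} + 9 n^{2} + 26 n + 24\right)}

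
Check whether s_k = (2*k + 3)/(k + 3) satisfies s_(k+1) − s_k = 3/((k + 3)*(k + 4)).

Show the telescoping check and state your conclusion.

s_(k+1) = (2*k + 5)/(k + 4)
s_(k+1) − s_k = 3/(k**2 + 7*k + 12)
(s_(k+1) − s_k) − t_k = 0

valid; difference matches t_k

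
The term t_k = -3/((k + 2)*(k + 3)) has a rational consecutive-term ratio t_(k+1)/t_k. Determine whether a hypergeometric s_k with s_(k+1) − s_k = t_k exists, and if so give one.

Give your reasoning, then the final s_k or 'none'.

s_k = -3*k/(2*k + 4)

Compute t_(k+1)/t_k: get (k + 2)/(k + 4).
Gosper form: A/B · C(k+1)/C(k) with A=k + 2, B=k + 4, C=1.
Need (k + 2)·f(k+1) − (k + 3)·f(k) = 1.
Degrees (1,1,0) ⇒ d ≤ 1.
Match coefficients ⇒ f(k) = k/2.
Get s_k = R·t_k = -3*k/(2*k + 4) with R(k) = B(k−1)f(k)/C(k) = k*(k + 3)/2.
Check: Δs_k = -3/(k**2 + 5*k + 6). ✓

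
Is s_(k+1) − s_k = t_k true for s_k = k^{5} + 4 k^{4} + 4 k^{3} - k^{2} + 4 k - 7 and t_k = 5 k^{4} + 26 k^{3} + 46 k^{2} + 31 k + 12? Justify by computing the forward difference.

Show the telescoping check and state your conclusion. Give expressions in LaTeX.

Valid — Δs_k = t_k.

s_(k+1) = k**5 + 9*k**4 + 30*k**3 + 45*k**2 + 35*k + 5
s_(k+1) − s_k = 5*k**4 + 26*k**3 + 46*k**2 + 31*k + 12
(s_(k+1) − s_k) − t_k = 0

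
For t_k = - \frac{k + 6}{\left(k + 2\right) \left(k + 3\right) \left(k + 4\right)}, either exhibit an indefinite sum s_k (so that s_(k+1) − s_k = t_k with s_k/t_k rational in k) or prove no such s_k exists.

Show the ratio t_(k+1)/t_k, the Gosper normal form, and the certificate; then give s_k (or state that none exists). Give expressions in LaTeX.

Ratio r(k) = (k + 2)*(k + 7)/((k + 5)*(k + 6)).
Take A(k)=k + 2, B(k)=k + 5, C(k)=k + 6.
Solve (k + 2)·f(k+1) − (k + 4)·f(k) = k + 6.
From deg A=1, deg B=1, deg C=1: d=2.
Coefficient equations give f(k) = k*(2*k + 7)/3.
Then R = B(k−1)f/C = k*(k + 4)*(2*k + 7)/(3*(k + 6)), so s_k = R(k)·t_k = k*(-2*k - 7)/(3*(k + 2)*(k + 3)).
s_(k+1) − s_k = (-k - 6)/(k**3 + 9*k**2 + 26*k + 24) = t_k.

s_k = \frac{k \left(- 2 k - 7\right)}{3 \left(k + 2\right) \left(k + 3\right)}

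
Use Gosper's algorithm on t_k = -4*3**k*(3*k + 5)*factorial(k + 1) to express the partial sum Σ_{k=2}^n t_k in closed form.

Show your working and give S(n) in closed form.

S(n) = -12*3**n*factorial(n + 2) + 216

r(k) = 3*(k + 2)*(3*k + 8)/(3*k + 5) after simplifying.
Take A(k)=3*k + 6, B(k)=1, C(k)=k + 5/3.
Set up (3*k + 6)·f(k+1) − (1)·f(k) − (k + 5/3) = 0.
Degrees (1,0,1) ⇒ d ≤ 0.
Solving with deg f ≤ 0: f(k) = 1/3.
Certificate R = B(k−1)f/C = 1/(3*k + 5) gives s_k = -4*3**k*factorial(k + 1).
s_(k+1) − s_k = -4*3**k*(3*k + 5)*factorial(k + 1) = t_k.
Telescope: S(n) = s_(n+1) − s_(2) = -12*3**n*factorial(n + 2) − (-216) = -12*3**n*factorial(n + 2) + 216.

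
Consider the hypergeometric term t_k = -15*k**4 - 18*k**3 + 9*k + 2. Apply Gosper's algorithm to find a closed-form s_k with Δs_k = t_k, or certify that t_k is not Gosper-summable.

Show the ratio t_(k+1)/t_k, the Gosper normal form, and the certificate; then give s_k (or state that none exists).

The ratio is (-9*k + 15*(k + 1)**4 + 18*(k + 1)**3 - 11)/(15*k**4 + 18*k**3 - 9*k - 2).
Gosper form: A/B · C(k+1)/C(k) with A=1, B=1, C=k**4 + 6*k**3/5 - 3*k/5 - 2/15.
Solve (1)·f(k+1) − (1)·f(k) = k**4 + 6*k**3/5 - 3*k/5 - 2/15.
d = 5 from the (0,0,4) case.
Coefficient equations give f(k) = k*(3*k**4 - 3*k**3 - 4*k**2 + 2)/15.
Certificate R = B(k−1)f/C = k*(3*k**4 - 3*k**3 - 4*k**2 + 2)/(15*k**4 + 18*k**3 - 9*k - 2) gives s_k = k*(-3*k**4 + 3*k**3 + 4*k**2 - 2).
Verify: -15*k**4 - 18*k**3 + 9*k + 2 matches t_k.

s_k = k*(-3*k**4 + 3*k**3 + 4*k**2 - 2)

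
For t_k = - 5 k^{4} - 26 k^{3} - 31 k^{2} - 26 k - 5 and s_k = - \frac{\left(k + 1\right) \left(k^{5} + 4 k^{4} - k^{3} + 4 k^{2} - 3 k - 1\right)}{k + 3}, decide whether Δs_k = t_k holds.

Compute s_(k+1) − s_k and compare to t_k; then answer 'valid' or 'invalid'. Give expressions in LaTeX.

s_(k+1) = (-k**6 - 11*k**5 - 43*k**4 - 85*k**3 - 93*k**2 - 50*k - 8)/(k + 4)
s_(k+1) − s_k = (-5*k**6 - 53*k**5 - 199*k**4 - 335*k**3 - 329*k**2 - 175*k - 28)/(k**2 + 7*k + 12)
(s_(k+1) − s_k) − t_k = 2*(4*k**5 + 37*k**4 + 110*k**3 + 115*k**2 + 86*k + 16)/(k**2 + 7*k + 12)

Invalid: residual \frac{2 \left(4 k^{5} + 37 k^{4} + 110 k^{3} + 115 k^{2} + 86 k + 16\right)}{k^{2} + 7 k + 12} ≠ 0.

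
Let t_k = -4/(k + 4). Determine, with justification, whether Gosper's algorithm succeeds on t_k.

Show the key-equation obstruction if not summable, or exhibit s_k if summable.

Compute t_(k+1)/t_k: get (k + 4)/(k + 5).
Take A(k)=k + 4, B(k)=k + 5, C(k)=1.
Set up (k + 4)·f(k+1) − (k + 4)·f(k) − (1) = 0.
From deg A=1, deg B=1, deg C=0: d=0.
f = c0 ⇒ A·f(k+1) − B(k−1)·f(k) − C = -1. The system {-1 = 0} is inconsistent; no antidifference.

No. Not Gosper-summable.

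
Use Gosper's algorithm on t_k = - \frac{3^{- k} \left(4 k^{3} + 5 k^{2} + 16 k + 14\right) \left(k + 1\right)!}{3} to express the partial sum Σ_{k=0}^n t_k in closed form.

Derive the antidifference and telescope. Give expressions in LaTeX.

The ratio is (4*k**4 + 25*k**3 + 72*k**2 + 115*k + 78)/(3*(4*k**3 + 5*k**2 + 16*k + 14)).
Factor: A=k/3 + 2/3; B=1; C=k**3 + 5*k**2/4 + 4*k + 7/2.
Solve (k/3 + 2/3)·f(k+1) − (1)·f(k) = k**3 + 5*k**2/4 + 4*k + 7/2.
Bound: deg f ≤ 2.
Coefficient equations give f(k) = 3*(4*k**2 + k - 4)/4.
Get s_k = R·t_k = -(4*k**2 + k - 4)*factorial(k + 1)/3**k with R(k) = B(k−1)f(k)/C(k) = 3*(4*k**2 + k - 4)/(4*k**3 + 5*k**2 + 16*k + 14).
Check: Δs_k = -(4*k**3 + 5*k**2 + 16*k + 14)*factorial(k + 1)/(3*3**k). ✓
s_(n+1) = -3**(-n - 1)*(4*n**2 + 9*n + 1)*factorial(n + 2) and s_(0) = 4, so S(n) = -(12*3**n + 4*n**4*factorial(n) + 21*n**3*factorial(n) + 36*n**2*factorial(n) + 21*n*factorial(n) + 2*factorial(n))/(3*3**n).

S(n) = - \frac{3^{- n} \left(12 \cdot 3^{n} + 4 n^{4} n! + 21 n^{3} n! + 36 n^{2} n! + 21 n n! + 2 n!\right)}{3}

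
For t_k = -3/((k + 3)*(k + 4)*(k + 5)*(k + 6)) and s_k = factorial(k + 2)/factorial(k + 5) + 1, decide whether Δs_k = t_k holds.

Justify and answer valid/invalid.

valid; difference matches t_k

s_(k+1) = factorial(k + 3)/factorial(k + 6) + 1
s_(k+1) − s_k = -3/((k + 3)*(k + 4)*(k + 5)*(k + 6))
(s_(k+1) − s_k) − t_k = 0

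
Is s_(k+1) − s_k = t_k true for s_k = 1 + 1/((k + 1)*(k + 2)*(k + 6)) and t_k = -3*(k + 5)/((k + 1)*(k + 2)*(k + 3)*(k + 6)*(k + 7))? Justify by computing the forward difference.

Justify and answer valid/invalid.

valid; difference matches t_k

s_(k+1) = 1 + 1/((k + 2)*(k + 3)*(k + 7))
s_(k+1) − s_k = ((k + 1)*(k + 6) - (k + 3)*(k + 7))/((k + 1)*(k + 2)*(k + 3)*(k + 6)*(k + 7))
(s_(k+1) − s_k) − t_k = 0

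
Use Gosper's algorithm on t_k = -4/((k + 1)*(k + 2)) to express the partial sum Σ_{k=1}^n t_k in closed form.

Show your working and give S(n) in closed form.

Compute t_(k+1)/t_k: get (k + 1)/(k + 3).
A = k + 1, B = k + 3, C = 1.
Need (k + 1)·f(k+1) − (k + 2)·f(k) = 1.
From deg A=1, deg B=1, deg C=0: d=1.
Solving with deg f ≤ 1: f(k) = k.
Certificate R = B(k−1)f/C = k*(k + 2) gives s_k = -4*k/(k + 1).
s_(k+1) − s_k = -4/(k**2 + 3*k + 2) = t_k.
Evaluate: s_(n+1) = 4*(-n - 1)/(n + 2); subtract s_(1) = -2 ⇒ S(n) = -2*n/(n + 2).

S(n) = -2*n/(n + 2)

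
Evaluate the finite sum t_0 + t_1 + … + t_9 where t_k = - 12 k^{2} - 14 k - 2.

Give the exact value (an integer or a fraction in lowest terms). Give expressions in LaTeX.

Step 1: r(k) = (6*k**2 + 19*k + 14)/(6*k**2 + 7*k + 1).
Gosper form: A/B · C(k+1)/C(k) with A=1, B=1, C=k**2 + 7*k/6 + 1/6.
Solve (1)·f(k+1) − (1)·f(k) = k**2 + 7*k/6 + 1/6.
d = 3 from the (0,0,2) case.
A polynomial solution: f(k) = k*(k + 1)*(4*k - 3)/12.
Certificate R = B(k−1)f/C = k*(4*k - 3)/(2*(6*k + 1)) gives s_k = k*(-4*k**2 - k + 3).
Verify: -12*k**2 - 14*k - 2 matches t_k.
Σ_(k=0)^(9) t_k = s_(10) − s_(0) = -4070 − (0) = -4070.

Σ = -4070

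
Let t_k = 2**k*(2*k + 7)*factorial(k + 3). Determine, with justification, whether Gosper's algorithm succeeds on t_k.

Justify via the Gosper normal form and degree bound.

Yes. s_k = 2**k*factorial(k + 3).

Compute t_(k+1)/t_k: get 2*(k + 4)*(2*k + 9)/(2*k + 7).
A = 2*k + 8, B = 1, C = k + 7/2.
Set up (2*k + 8)·f(k+1) − (1)·f(k) − (k + 7/2) = 0.
deg f ≤ 0 (via 1,0,1).
A polynomial solution: f(k) = 1/2.
Get s_k = R·t_k = 2**k*factorial(k + 3) with R(k) = B(k−1)f(k)/C(k) = 1/(2*k + 7).
Δs = 2**k*(2*k + 7)*factorial(k + 3), as required.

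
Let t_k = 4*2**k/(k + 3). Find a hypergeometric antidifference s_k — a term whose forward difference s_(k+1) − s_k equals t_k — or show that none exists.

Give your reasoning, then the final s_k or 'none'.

not Gosper-summable; s_k does not exist

r(k) = 2*(k + 3)/(k + 4) after simplifying.
A = 2*k + 6, B = k + 4, C = 1.
Key eq: (2*k + 6)·f(k+1) = (k + 3)·f(k) + (1).
From deg A=1, deg B=1, deg C=0: d=-1.
deg f ≤ -1 is impossible — no certificate.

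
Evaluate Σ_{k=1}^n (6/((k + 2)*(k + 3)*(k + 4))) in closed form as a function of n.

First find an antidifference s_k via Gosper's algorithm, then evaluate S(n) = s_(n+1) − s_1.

t_(k+1)/t_k = (k + 2)/(k + 5).
Normal form (A,B,C) = (k + 2, k + 5, 1).
Key eq: (k + 2)·f(k+1) = (k + 4)·f(k) + (1).
deg f ≤ 2 (via 1,1,0).
Solve for f: f(k) = k*(k + 5)/12 (degree 2 ≤ 2).
Get s_k = R·t_k = k*(k + 5)/(2*(k + 2)*(k + 3)) with R(k) = B(k−1)f(k)/C(k) = k*(k + 4)*(k + 5)/12.
Δs = 6/(k**3 + 9*k**2 + 26*k + 24), as required.
Evaluate: s_(n+1) = (n**2 + 7*n + 6)/(2*(n**2 + 7*n + 12)); subtract s_(1) = 1/4 ⇒ S(n) = n*(n + 7)/(4*(n**2 + 7*n + 12)).

S(n) = n*(n + 7)/(4*(n**2 + 7*n + 12))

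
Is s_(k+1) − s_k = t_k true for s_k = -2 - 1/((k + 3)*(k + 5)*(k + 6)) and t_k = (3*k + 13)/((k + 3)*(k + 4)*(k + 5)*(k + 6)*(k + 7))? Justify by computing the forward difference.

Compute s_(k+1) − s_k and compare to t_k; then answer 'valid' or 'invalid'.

s_(k+1) = -2 - 1/((k + 4)*(k + 6)*(k + 7))
s_(k+1) − s_k = (3*k + 13)/(k**5 + 25*k**4 + 245*k**3 + 1175*k**2 + 2754*k + 2520)
(s_(k+1) − s_k) − t_k = 0

valid; difference matches t_k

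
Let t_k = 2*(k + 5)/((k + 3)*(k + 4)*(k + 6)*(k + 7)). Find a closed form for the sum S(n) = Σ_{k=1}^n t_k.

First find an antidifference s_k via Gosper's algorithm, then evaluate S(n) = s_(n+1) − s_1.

S(n) = n*(n + 11)/(28*(n**2 + 11*n + 28))

Step 1: r(k) = (k + 3)*(k + 6)**2/((k + 5)**2*(k + 8)).
A = k + 3, B = k + 8, C = k**2 + 10*k + 25.
Need (k + 3)·f(k+1) − (k + 7)·f(k) = k**2 + 10*k + 25.
d = 4 from the (1,1,2) case.
Solve for f: f(k) = k*(k + 4)*(k + 5)*(k + 9)/36 (degree 4 ≤ 4).
So s_k = (B(k−1)f/C)·t_k = (k*(k + 4)*(k + 7)*(k + 9)/(36*(k + 5)))·t_k = k*(k + 9)/(18*(k**2 + 9*k + 18)).
Check: Δs_k = 2*(k + 5)/(k**4 + 20*k**3 + 145*k**2 + 450*k + 504). ✓
Σ_(k=1)^n t_k = s_(n+1) − s_(1) = ((n**2 + 11*n + 10)/(18*(n**2 + 11*n + 28))) − (5/252), i.e. n*(n + 11)/(28*(n**2 + 11*n + 28)).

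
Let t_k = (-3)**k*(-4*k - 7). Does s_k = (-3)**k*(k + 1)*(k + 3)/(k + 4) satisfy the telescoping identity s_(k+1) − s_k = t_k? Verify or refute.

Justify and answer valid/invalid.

s_(k+1) = (-3)**(k + 1)*(k + 2)*(k + 4)/(k + 5)
s_(k+1) − s_k = (-3)**k*(-4*k**3 - 39*k**2 - 119*k - 111)/(k**2 + 9*k + 20)
(s_(k+1) − s_k) − t_k = (-3)**k*(4*k**2 + 24*k + 29)/(k**2 + 9*k + 20)

Invalid: residual (-3)**k*(4*k**2 + 24*k + 29)/(k**2 + 9*k + 20) ≠ 0.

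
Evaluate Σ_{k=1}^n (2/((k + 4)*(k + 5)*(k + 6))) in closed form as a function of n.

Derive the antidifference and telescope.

t_(k+1)/t_k = (k + 4)/(k + 7).
Normal form (A,B,C) = (k + 4, k + 7, 1).
Set up (k + 4)·f(k+1) − (k + 6)·f(k) − (1) = 0.
Degrees (1,1,0) ⇒ d ≤ 2.
Coefficient equations give f(k) = k*(k + 9)/40.
Certificate R = B(k−1)f/C = k*(k + 6)*(k + 9)/40 gives s_k = k*(k + 9)/(20*(k + 4)*(k + 5)).
Verify: 2/(k**3 + 15*k**2 + 74*k + 120) matches t_k.
Telescope: S(n) = s_(n+1) − s_(1) = (n**2 + 11*n + 10)/(20*(n**2 + 11*n + 30)) − (1/60) = n*(n + 11)/(30*(n**2 + 11*n + 30)).

S(n) = n*(n + 11)/(30*(n**2 + 11*n + 30))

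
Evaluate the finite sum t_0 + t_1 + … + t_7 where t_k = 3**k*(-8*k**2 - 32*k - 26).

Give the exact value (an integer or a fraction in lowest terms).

Σ = -1896128

Ratio r(k) = 3*(4*k**2 + 24*k + 33)/(4*k**2 + 16*k + 13).
So A=3 and B=1, with C=k**2 + 4*k + 13/4.
Set up (3)·f(k+1) − (1)·f(k) − (k**2 + 4*k + 13/4) = 0.
Degrees (0,0,2) ⇒ d ≤ 2.
Solve for f: f(k) = (2*k + 1)**2/8 (degree 2 ≤ 2).
Get s_k = R·t_k = 3**k*(-4*k**2 - 4*k - 1) with R(k) = B(k−1)f(k)/C(k) = (2*k + 1)**2/(2*(4*k**2 + 16*k + 13)).
s_(k+1) − s_k = 3**k*(-8*k**2 - 32*k - 26) = t_k.
Telescoping: Σ = s_(8) − s_(0) = -1896129 − (-1) = -1896128.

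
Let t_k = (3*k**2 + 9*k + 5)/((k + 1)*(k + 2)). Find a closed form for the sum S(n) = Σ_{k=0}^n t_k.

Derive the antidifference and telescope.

Compute t_(k+1)/t_k: get (k + 1)*(9*k + 3*(k + 1)**2 + 14)/((k + 3)*(3*k**2 + 9*k + 5)).
Take A(k)=k + 1, B(k)=k + 3, C(k)=k**2 + 3*k + 5/3.
f must satisfy (k + 1)·f(k+1) − (k + 2)·f(k) = k**2 + 3*k + 5/3.
d = 2 from the (1,1,2) case.
Match coefficients ⇒ f(k) = k*(3*k + 2)/3.
Certificate R = B(k−1)f/C = k*(k + 2)*(3*k + 2)/(3*k**2 + 9*k + 5) gives s_k = k*(3*k + 2)/(k + 1).
s_(k+1) − s_k = (3*k**2 + 9*k + 5)/(k**2 + 3*k + 2) = t_k.
Evaluate: s_(n+1) = (3*n**2 + 8*n + 5)/(n + 2); subtract s_(0) = 0 ⇒ S(n) = (3*n**2 + 8*n + 5)/(n + 2).

S(n) = (3*n**2 + 8*n + 5)/(n + 2)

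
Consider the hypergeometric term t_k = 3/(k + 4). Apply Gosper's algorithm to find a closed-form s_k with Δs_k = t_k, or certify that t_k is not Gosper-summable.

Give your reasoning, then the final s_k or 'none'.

not Gosper-summable; s_k does not exist

t_(k+1)/t_k = (k + 4)/(k + 5).
Gosper form: A/B · C(k+1)/C(k) with A=k + 4, B=k + 5, C=1.
Solve (k + 4)·f(k+1) − (k + 4)·f(k) = 1.
From deg A=1, deg B=1, deg C=0: d=0.
Write f(k) = c0. Then LHS − RHS = -1, requiring -1 = 0: contradictory. No certificate.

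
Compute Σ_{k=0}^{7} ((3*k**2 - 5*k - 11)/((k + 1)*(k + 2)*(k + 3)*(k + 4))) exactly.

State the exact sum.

Σ = -268/495

Step 1: r(k) = (k + 1)*(5*k - 3*(k + 1)**2 + 16)/((k + 5)*(-3*k**2 + 5*k + 11)).
Gosper form: A/B · C(k+1)/C(k) with A=k + 1, B=k + 5, C=k**2 - 5*k/3 - 11/3.
Key eq: (k + 1)·f(k+1) = (k + 4)·f(k) + (k**2 - 5*k/3 - 11/3).
Bound: deg f ≤ 3.
Solving with deg f ≤ 3: f(k) = -k*(k**2 + 15*k + 17)/9.
Then R = B(k−1)f/C = -k*(k + 4)*(k**2 + 15*k + 17)/(3*(3*k**2 - 5*k - 11)), so s_k = R(k)·t_k = k*(-k**2 - 15*k - 17)/(3*(k + 1)*(k + 2)*(k + 3)).
Δs = (3*k**2 - 5*k - 11)/(k**4 + 10*k**3 + 35*k**2 + 50*k + 24), as required.
Evaluate s at k=8 and k=0: -268/495 and 0; difference -268/495.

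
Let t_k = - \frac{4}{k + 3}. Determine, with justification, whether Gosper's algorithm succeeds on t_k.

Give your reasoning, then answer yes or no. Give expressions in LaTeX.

Compute t_(k+1)/t_k: get (k + 3)/(k + 4).
Normal form (A,B,C) = (k + 3, k + 4, 1).
Need (k + 3)·f(k+1) − (k + 3)·f(k) = 1.
deg f ≤ 0 (via 1,1,0).
Put f(k) = c0: A·f(k+1) − B(k−1)·f(k) − C = -1; need -1 = 0 — inconsistent ⇒ no f, not summable.

No — the linear system for f has no solution.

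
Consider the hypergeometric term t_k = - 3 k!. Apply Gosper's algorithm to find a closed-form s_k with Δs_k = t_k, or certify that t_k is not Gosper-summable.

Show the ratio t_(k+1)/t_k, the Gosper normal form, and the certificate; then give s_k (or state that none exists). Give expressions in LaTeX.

no hypergeometric antidifference exists

t_(k+1)/t_k = k + 1.
Factor: A=k + 1; B=1; C=1.
Need (k + 1)·f(k+1) − (1)·f(k) = 1.
From deg A=1, deg B=0, deg C=0: d=-1.
d = -1 < 0 ⇒ no nonzero polynomial f; not summable.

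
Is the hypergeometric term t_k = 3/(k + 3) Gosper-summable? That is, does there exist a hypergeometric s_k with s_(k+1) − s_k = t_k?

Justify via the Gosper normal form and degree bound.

Step 1: r(k) = (k + 3)/(k + 4).
Take A(k)=k + 3, B(k)=k + 4, C(k)=1.
Key eq: (k + 3)·f(k+1) = (k + 3)·f(k) + (1).
From deg A=1, deg B=1, deg C=0: d=0.
Write f(k) = c0. Then LHS − RHS = -1, requiring -1 = 0: contradictory. No certificate.

No; the coefficient equations for f are inconsistent.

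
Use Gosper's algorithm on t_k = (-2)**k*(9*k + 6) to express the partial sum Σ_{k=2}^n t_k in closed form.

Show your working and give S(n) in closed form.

S(n) = 6*(-2)**n*n + 6*(-2)**n + 24

Step 1: r(k) = 2*(-3*k - 5)/(3*k + 2).
Factor: A=-2; B=1; C=k + 2/3.
f must satisfy (-2)·f(k+1) − (1)·f(k) = k + 2/3.
d = 1 from the (0,0,1) case.
Solve for f: f(k) = -k/3 (degree 1 ≤ 1).
So s_k = (B(k−1)f/C)·t_k = (-k/(3*k + 2))·t_k = -3*(-2)**k*k.
Verify: (-2)**k*(9*k + 6) matches t_k.
Σ_(k=2)^n t_k = s_(n+1) − s_(2) = (6*(-2)**n*(n + 1)) − (-24), i.e. 6*(-2)**n*n + 6*(-2)**n + 24.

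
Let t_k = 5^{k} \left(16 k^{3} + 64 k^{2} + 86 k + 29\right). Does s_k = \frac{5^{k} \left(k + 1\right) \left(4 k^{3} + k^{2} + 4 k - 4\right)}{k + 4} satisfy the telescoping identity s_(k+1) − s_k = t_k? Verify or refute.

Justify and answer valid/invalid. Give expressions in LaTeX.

s_(k+1) = 5**(k + 1)*(k + 2)*(4*k + 4*(k + 1)**3 + (k + 1)**2)/(k + 5)
s_(k+1) − s_k = 5**k*(16*k**5 + 160*k**4 + 610*k**3 + 1060*k**2 + 874*k + 220)/(k**2 + 9*k + 20)
(s_(k+1) − s_k) − t_k = 5**k*(-48*k**4 - 372*k**3 - 1023*k**2 - 1107*k - 360)/(k**2 + 9*k + 20)

Invalid: residual \frac{5^{k} \left(- 48 k^{4} - 372 k^{3} - 1023 k^{2} - 1107 k - 360\right)}{k^{2} + 9 k + 20} ≠ 0.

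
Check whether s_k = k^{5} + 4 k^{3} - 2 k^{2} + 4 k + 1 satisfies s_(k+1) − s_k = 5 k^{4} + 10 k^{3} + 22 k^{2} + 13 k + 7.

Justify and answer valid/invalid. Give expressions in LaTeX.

s_(k+1) = 4*k + (k + 1)**5 + 4*(k + 1)**3 - 2*(k + 1)**2 + 5
s_(k+1) − s_k = 5*k**4 + 10*k**3 + 22*k**2 + 13*k + 7
(s_(k+1) − s_k) − t_k = 0

Valid — Δs_k = t_k.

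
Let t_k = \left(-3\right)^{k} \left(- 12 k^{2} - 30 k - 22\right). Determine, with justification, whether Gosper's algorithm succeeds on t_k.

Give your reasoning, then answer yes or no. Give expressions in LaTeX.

Yes. s_k = \left(-3\right)^{k} \left(3 k^{2} + 3 k + 1\right).

The ratio is 3*(-6*k**2 - 27*k - 32)/(6*k**2 + 15*k + 11).
Gosper form: A/B · C(k+1)/C(k) with A=-3, B=1, C=k**2 + 5*k/2 + 11/6.
Need (-3)·f(k+1) − (1)·f(k) = k**2 + 5*k/2 + 11/6.
d = 2 from the (0,0,2) case.
A polynomial solution: f(k) = -(3*k**2 + 3*k + 1)/12.
Then R = B(k−1)f/C = -(3*k**2 + 3*k + 1)/(2*(6*k**2 + 15*k + 11)), so s_k = R(k)·t_k = (-3)**k*(3*k**2 + 3*k + 1).
s_(k+1) − s_k = (-3)**k*(-12*k**2 - 30*k - 22) = t_k.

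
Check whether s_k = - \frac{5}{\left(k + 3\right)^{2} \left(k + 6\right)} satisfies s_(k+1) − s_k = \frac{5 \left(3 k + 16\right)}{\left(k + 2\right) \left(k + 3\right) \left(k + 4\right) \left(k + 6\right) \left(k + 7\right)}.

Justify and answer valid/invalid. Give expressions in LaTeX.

s_(k+1) = -5/((k + 4)**2*(k + 7))
s_(k+1) − s_k = -5/((k + 4)**2*(k + 7)) + 5/((k + 3)**2*(k + 6))
(s_(k+1) − s_k) − t_k = 20*(-k**2 - 9*k - 19)/(k**7 + 29*k**6 + 351*k**5 + 2299*k**4 + 8804*k**3 + 19716*k**2 + 23904*k + 12096)

Invalid: residual \frac{20 \left(- k^{2} - 9 k - 19\right)}{k^{7} + 29 k^{6} + 351 k^{5} + 2299 k^{4} + 8804 k^{3} + 19716 k^{2} + 23904 k + 12096} ≠ 0.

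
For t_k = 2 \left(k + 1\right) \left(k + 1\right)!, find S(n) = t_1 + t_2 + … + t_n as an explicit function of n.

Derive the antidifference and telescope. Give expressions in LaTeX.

S(n) = 2 \left(n + 2\right)! - 4

Compute t_(k+1)/t_k: get (k + 2)**2/(k + 1).
Gosper form: A/B · C(k+1)/C(k) with A=k + 2, B=1, C=k + 1.
Set up (k + 2)·f(k+1) − (1)·f(k) − (k + 1) = 0.
deg f ≤ 0 (via 1,0,1).
Solving with deg f ≤ 0: f(k) = 1.
Get s_k = R·t_k = 2*factorial(k + 1) with R(k) = B(k−1)f(k)/C(k) = 1/(k + 1).
Verify: 2*(k + 1)*factorial(k + 1) matches t_k.
s_(n+1) = 2*factorial(n + 2) and s_(1) = 4, so S(n) = 2*factorial(n + 2) - 4.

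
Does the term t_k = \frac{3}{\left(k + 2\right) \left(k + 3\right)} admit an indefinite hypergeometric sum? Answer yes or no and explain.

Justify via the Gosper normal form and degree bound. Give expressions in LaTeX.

Yes. s_k = \frac{3 k}{2 \left(k + 2\right)}.

Step 1: r(k) = (k + 2)/(k + 4).
Factor: A=k + 2; B=k + 4; C=1.
Need (k + 2)·f(k+1) − (k + 3)·f(k) = 1.
From deg A=1, deg B=1, deg C=0: d=1.
Match coefficients ⇒ f(k) = k/2.
So s_k = (B(k−1)f/C)·t_k = (k*(k + 3)/2)·t_k = 3*k/(2*(k + 2)).
Verify: 3/(k**2 + 5*k + 6) matches t_k.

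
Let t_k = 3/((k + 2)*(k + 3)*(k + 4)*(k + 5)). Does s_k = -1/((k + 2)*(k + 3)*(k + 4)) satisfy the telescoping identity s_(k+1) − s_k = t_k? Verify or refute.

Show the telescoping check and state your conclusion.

s_(k+1) = -1/((k + 3)*(k + 4)*(k + 5))
s_(k+1) − s_k = 3/((k + 2)*(k + 3)*(k + 4)*(k + 5))
(s_(k+1) − s_k) − t_k = 0

valid; difference matches t_k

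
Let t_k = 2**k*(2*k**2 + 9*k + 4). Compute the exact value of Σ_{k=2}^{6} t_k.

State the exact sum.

t_(k+1)/t_k = 2*(2*k**2 + 13*k + 15)/(2*k**2 + 9*k + 4).
A = 2, B = 1, C = k**2 + 9*k/2 + 2.
Need (2)·f(k+1) − (1)·f(k) = k**2 + 9*k/2 + 2.
Bound: deg f ≤ 2.
Solve for f: f(k) = (2*k**2 + k - 2)/2 (degree 2 ≤ 2).
R(k) = B(k−1)·f(k)/C(k) = (2*k**2 + k - 2)/((k + 4)*(2*k + 1)); s_k = R·t_k = 2**k*(2*k**2 + k - 2).
Check: Δs_k = 2**k*(2*k**2 + 9*k + 4). ✓
Sum = s_(7) − s_(2); s_(7) = 13184, s_(2) = 32 ⇒ 13152.

Σ = 13152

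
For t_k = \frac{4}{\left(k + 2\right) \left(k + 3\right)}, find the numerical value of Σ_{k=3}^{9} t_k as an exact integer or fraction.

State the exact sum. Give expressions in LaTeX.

The ratio is (k + 2)/(k + 4).
Take A(k)=k + 2, B(k)=k + 4, C(k)=1.
f must satisfy (k + 2)·f(k+1) − (k + 3)·f(k) = 1.
deg f ≤ 1 (via 1,1,0).
A polynomial solution: f(k) = k/2.
Certificate R = B(k−1)f/C = k*(k + 3)/2 gives s_k = 2*k/(k + 2).
Δs = 4/(k**2 + 5*k + 6), as required.
Sum = s_(10) − s_(3); s_(10) = 5/3, s_(3) = 6/5 ⇒ 7/15.

Σ = 7/15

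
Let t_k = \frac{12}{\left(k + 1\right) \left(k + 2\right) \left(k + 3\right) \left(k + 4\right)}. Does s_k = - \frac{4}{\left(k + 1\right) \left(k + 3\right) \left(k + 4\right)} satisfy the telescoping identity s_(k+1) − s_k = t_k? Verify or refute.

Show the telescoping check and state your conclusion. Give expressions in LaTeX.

Invalid: residual - \frac{32}{k^{5} + 15 k^{4} + 85 k^{3} + 225 k^{2} + 274 k + 120} ≠ 0.

s_(k+1) = -4/((k + 2)*(k + 4)*(k + 5))
s_(k+1) − s_k = 4*(3*k + 7)/(k**5 + 15*k**4 + 85*k**3 + 225*k**2 + 274*k + 120)
(s_(k+1) − s_k) − t_k = -32/(k**5 + 15*k**4 + 85*k**3 + 225*k**2 + 274*k + 120)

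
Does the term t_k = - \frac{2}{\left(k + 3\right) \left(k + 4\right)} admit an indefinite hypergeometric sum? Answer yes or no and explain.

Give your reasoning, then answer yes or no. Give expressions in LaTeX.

Yes. s_k = - \frac{2 k}{3 k + 9}.

Ratio r(k) = (k + 3)/(k + 5).
So A=k + 3 and B=k + 5, with C=1.
Set up (k + 3)·f(k+1) − (k + 4)·f(k) − (1) = 0.
Bound: deg f ≤ 1.
Match coefficients ⇒ f(k) = k/3.
Get s_k = R·t_k = -2*k/(3*k + 9) with R(k) = B(k−1)f(k)/C(k) = k*(k + 4)/3.
s_(k+1) − s_k = -2/(k**2 + 7*k + 12) = t_k.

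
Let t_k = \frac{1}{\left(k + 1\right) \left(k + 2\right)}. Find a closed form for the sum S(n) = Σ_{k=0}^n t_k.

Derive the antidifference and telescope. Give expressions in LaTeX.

S(n) = \frac{n + 1}{n + 2}

The ratio is (k + 1)/(k + 3).
Gosper form: A/B · C(k+1)/C(k) with A=k + 1, B=k + 3, C=1.
f must satisfy (k + 1)·f(k+1) − (k + 2)·f(k) = 1.
d = 1 from the (1,1,0) case.
Match coefficients ⇒ f(k) = k.
So s_k = (B(k−1)f/C)·t_k = (k*(k + 2))·t_k = k/(k + 1).
Verify: 1/(k**2 + 3*k + 2) matches t_k.
Evaluate: s_(n+1) = (n + 1)/(n + 2); subtract s_(0) = 0 ⇒ S(n) = (n + 1)/(n + 2).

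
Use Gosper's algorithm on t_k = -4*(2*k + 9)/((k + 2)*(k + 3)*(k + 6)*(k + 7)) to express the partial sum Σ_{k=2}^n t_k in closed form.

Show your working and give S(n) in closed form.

S(n) = (-n**2 - 10*n + 11)/(8*(n**2 + 10*n + 21))

Ratio r(k) = (k + 2)*(k + 6)*(2*k + 11)/((k + 4)*(k + 8)*(2*k + 9)).
So A=k + 2 and B=k + 8, with C=k**3 + 27*k**2/2 + 121*k/2 + 90.
Solve (k + 2)·f(k+1) − (k + 7)·f(k) = k**3 + 27*k**2/2 + 121*k/2 + 90.
d = 5 from the (1,1,3) case.
A polynomial solution: f(k) = k*(k + 3)*(k + 4)*(k + 5)*(k + 8)/24.
Get s_k = R·t_k = k*(-k - 8)/(3*(k**2 + 8*k + 12)) with R(k) = B(k−1)f(k)/C(k) = k*(k + 3)*(k + 7)*(k + 8)/(12*(2*k + 9)).
Δs = 4*(-2*k - 9)/(k**4 + 18*k**3 + 113*k**2 + 288*k + 252), as required.
Telescope: S(n) = s_(n+1) − s_(2) = (-n**2 - 10*n - 9)/(3*(n**2 + 10*n + 21)) − (-5/24) = (-n**2 - 10*n + 11)/(8*(n**2 + 10*n + 21)).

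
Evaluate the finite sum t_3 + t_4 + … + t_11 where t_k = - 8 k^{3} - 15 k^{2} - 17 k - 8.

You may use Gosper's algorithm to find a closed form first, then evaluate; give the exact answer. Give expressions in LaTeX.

t_(k+1)/t_k = (8*k**3 + 39*k**2 + 71*k + 48)/(8*k**3 + 15*k**2 + 17*k + 8).
A = 1, B = 1, C = k**3 + 15*k**2/8 + 17*k/8 + 1.
f must satisfy (1)·f(k+1) − (1)·f(k) = k**3 + 15*k**2/8 + 17*k/8 + 1.
Bound: deg f ≤ 4.
Coefficient equations give f(k) = k*(2*k**3 + k**2 + 3*k + 2)/8.
Get s_k = R·t_k = k*(-2*k**3 - k**2 - 3*k - 2) with R(k) = B(k−1)f(k)/C(k) = k*(2*k**3 + k**2 + 3*k + 2)/(8*k**3 + 15*k**2 + 17*k + 8).
s_(k+1) − s_k = -8*k**3 - 15*k**2 - 17*k - 8 = t_k.
Evaluate s at k=12 and k=3: -43656 and -222; difference -43434.

Σ = -43434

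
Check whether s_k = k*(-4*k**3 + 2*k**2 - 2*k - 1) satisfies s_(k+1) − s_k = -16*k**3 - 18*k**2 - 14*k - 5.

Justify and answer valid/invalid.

Valid — Δs_k = t_k.

s_(k+1) = -4*k**4 - 14*k**3 - 20*k**2 - 15*k - 5
s_(k+1) − s_k = -16*k**3 - 18*k**2 - 14*k - 5
(s_(k+1) − s_k) − t_k = 0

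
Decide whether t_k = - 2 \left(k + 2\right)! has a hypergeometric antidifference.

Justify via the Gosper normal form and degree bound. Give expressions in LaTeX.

No — t_k has no hypergeometric antidifference.

Compute t_(k+1)/t_k: get k + 3.
Factor: A=k + 3; B=1; C=1.
Solve (k + 3)·f(k+1) − (1)·f(k) = 1.
d = -1 from the (1,0,0) case.
Negative degree bound (-1): no f exists, t_k not Gosper-summable.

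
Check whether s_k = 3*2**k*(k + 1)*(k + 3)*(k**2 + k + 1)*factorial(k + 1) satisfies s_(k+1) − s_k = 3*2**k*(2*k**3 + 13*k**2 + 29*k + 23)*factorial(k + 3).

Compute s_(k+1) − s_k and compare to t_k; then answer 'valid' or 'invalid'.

Invalid: residual -3*2**k*(k**2 + 5*k + 5)*(2*k**2 + 7*k + 9)*factorial(k + 1) ≠ 0.

s_(k+1) = 6*2**k*(k + 2)*(k + 4)*(k**2 + 3*k + 3)*factorial(k + 2)
s_(k+1) − s_k = 3*2**k*(2*k**5 + 21*k**4 + 89*k**3 + 192*k**2 + 209*k + 93)*factorial(k + 1)
(s_(k+1) − s_k) − t_k = -3*2**k*(k**2 + 5*k + 5)*(2*k**2 + 7*k + 9)*factorial(k + 1)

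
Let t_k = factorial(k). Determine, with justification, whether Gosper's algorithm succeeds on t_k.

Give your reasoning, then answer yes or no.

No — negative degree bound, so no certificate f.

r(k) = k + 1 after simplifying.
Gosper form: A/B · C(k+1)/C(k) with A=k + 1, B=1, C=1.
Key eq: (k + 1)·f(k+1) = (1)·f(k) + (1).
Bound: deg f ≤ -1.
Bound -1 < 0, so the key equation has no polynomial solution.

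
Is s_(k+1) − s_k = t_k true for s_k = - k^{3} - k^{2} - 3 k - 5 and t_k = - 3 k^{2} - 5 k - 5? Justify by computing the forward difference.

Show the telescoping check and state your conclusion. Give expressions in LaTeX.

valid (s_(k+1) − s_k reduces to t_k)

s_(k+1) = -k**3 - 4*k**2 - 8*k - 10
s_(k+1) − s_k = -3*k**2 - 5*k - 5
(s_(k+1) − s_k) − t_k = 0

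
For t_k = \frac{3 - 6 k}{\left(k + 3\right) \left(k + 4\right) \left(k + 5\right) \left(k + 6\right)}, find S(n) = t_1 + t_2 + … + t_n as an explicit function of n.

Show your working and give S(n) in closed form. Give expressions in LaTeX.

S(n) = \frac{n \left(- n^{2} - 15 n - 2\right)}{24 \left(n^{3} + 15 n^{2} + 74 n + 120\right)}

Ratio r(k) = (k + 3)*(2*k + 1)/((k + 7)*(2*k - 1)).
So A=k + 3 and B=k + 7, with C=k - 1/2.
f must satisfy (k + 3)·f(k+1) − (k + 6)·f(k) = k - 1/2.
From deg A=1, deg B=1, deg C=1: d=3.
Solving with deg f ≤ 3: f(k) = k*(k**2 + 12*k - 43)/180.
Then R = B(k−1)f/C = k*(k + 6)*(k**2 + 12*k - 43)/(90*(2*k - 1)), so s_k = R(k)·t_k = -k*(k**2 + 12*k - 43)/(30*(k + 3)*(k + 4)*(k + 5)).
Check: Δs_k = 3*(1 - 2*k)/(k**4 + 18*k**3 + 119*k**2 + 342*k + 360). ✓
Telescope: S(n) = s_(n+1) − s_(1) = (-n**3 - 15*n**2 + 16*n + 30)/(30*(n**3 + 15*n**2 + 74*n + 120)) − (1/120) = n*(-n**2 - 15*n - 2)/(24*(n**3 + 15*n**2 + 74*n + 120)).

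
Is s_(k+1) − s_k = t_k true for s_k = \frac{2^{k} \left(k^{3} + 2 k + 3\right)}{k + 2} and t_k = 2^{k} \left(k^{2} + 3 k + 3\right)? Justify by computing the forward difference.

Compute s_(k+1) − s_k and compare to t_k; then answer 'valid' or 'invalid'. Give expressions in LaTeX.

s_(k+1) = 2**(k + 1)*(2*k + (k + 1)**3 + 5)/(k + 3)
s_(k+1) − s_k = 2**k*(k**4 + 7*k**3 + 20*k**2 + 23*k + 15)/(k**2 + 5*k + 6)
(s_(k+1) − s_k) − t_k = 2**k*(-k**3 - 4*k**2 - 10*k - 3)/(k**2 + 5*k + 6)

Invalid: residual \frac{2^{k} \left(- k^{3} - 4 k^{2} - 10 k - 3\right)}{k^{2} + 5 k + 6} ≠ 0.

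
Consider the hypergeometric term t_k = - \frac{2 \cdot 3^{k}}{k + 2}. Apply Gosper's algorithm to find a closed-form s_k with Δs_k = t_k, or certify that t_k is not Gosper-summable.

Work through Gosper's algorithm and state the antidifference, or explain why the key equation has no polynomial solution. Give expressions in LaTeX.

no hypergeometric antidifference exists

Ratio r(k) = 3*(k + 2)/(k + 3).
Normal form (A,B,C) = (3*k + 6, k + 3, 1).
Key eq: (3*k + 6)·f(k+1) = (k + 2)·f(k) + (1).
deg f ≤ -1 (via 1,1,0).
Bound -1 < 0, so the key equation has no polynomial solution.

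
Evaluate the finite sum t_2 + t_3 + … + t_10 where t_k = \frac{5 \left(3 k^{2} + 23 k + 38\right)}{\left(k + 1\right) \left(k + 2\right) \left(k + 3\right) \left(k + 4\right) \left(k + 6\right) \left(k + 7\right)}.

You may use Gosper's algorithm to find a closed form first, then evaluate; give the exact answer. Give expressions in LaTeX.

Ratio r(k) = (k + 1)*(k + 6)*(23*k + 3*(k + 1)**2 + 61)/((k + 5)*(k + 8)*(3*k**2 + 23*k + 38)).
Take A(k)=k + 1, B(k)=k + 8, C(k)=k**3 + 38*k**2/3 + 51*k + 190/3.
Solve (k + 1)·f(k+1) − (k + 7)·f(k) = k**3 + 38*k**2/3 + 51*k + 190/3.
Degrees (1,1,3) ⇒ d ≤ 6.
Solve for f: f(k) = k*(k + 2)*(k + 4)*(k + 5)*(k**2 + 10*k + 27)/54 (degree 6 ≤ 6).
R(k) = B(k−1)·f(k)/C(k) = k*(k + 2)*(k + 4)*(k + 7)*(k**2 + 10*k + 27)/(18*(3*k**2 + 23*k + 38)); s_k = R·t_k = 5*k*(k**2 + 10*k + 27)/(18*(k**3 + 10*k**2 + 27*k + 18)).
Check: Δs_k = 5*(3*k**2 + 23*k + 38)/(k**6 + 23*k**5 + 207*k**4 + 925*k**3 + 2144*k**2 + 2412*k + 1008). ✓
Σ_(k=2)^(10) t_k = s_(11) − s_(2) = 2365/8568 − (17/72) = 19/476.

Σ = 19/476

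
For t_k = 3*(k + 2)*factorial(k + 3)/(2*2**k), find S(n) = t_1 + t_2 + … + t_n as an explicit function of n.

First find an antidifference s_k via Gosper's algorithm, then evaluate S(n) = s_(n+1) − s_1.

The ratio is (k + 3)*(k + 4)/(2*(k + 2)).
Take A(k)=k/2 + 2, B(k)=1, C(k)=k + 2.
Key eq: (k/2 + 2)·f(k+1) = (1)·f(k) + (k + 2).
d = 0 from the (1,0,1) case.
Match coefficients ⇒ f(k) = 2.
So s_k = (B(k−1)f/C)·t_k = (2/(k + 2))·t_k = 3*factorial(k + 3)/2**k.
s_(k+1) − s_k = 3*(k + 2)*factorial(k + 3)/(2*2**k) = t_k.
Σ_(k=1)^n t_k = s_(n+1) − s_(1) = (3*2**(-n - 1)*factorial(n + 4)) − (36), i.e. -36 + 3*factorial(n + 4)/(2*2**n).

S(n) = -36 + 3*factorial(n + 4)/(2*2**n)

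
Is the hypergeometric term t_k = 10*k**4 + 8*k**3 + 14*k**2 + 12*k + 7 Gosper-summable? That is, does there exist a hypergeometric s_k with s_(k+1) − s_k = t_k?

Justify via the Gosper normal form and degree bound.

Step 1: r(k) = (10*k**4 + 48*k**3 + 98*k**2 + 104*k + 51)/(10*k**4 + 8*k**3 + 14*k**2 + 12*k + 7).
Factor: A=1; B=1; C=k**4 + 4*k**3/5 + 7*k**2/5 + 6*k/5 + 7/10.
Solve (1)·f(k+1) − (1)·f(k) = k**4 + 4*k**3/5 + 7*k**2/5 + 6*k/5 + 7/10.
deg f ≤ 5 (via 0,0,4).
Coefficient equations give f(k) = k*(2*k**4 - 3*k**3 + 4*k**2 + k + 3)/10.
R(k) = B(k−1)·f(k)/C(k) = k*(2*k**4 - 3*k**3 + 4*k**2 + k + 3)/(10*k**4 + 8*k**3 + 14*k**2 + 12*k + 7); s_k = R·t_k = k*(2*k**4 - 3*k**3 + 4*k**2 + k + 3).
Δs = 10*k**4 + 8*k**3 + 14*k**2 + 12*k + 7, as required.

Yes. s_k = k*(2*k**4 - 3*k**3 + 4*k**2 + k + 3).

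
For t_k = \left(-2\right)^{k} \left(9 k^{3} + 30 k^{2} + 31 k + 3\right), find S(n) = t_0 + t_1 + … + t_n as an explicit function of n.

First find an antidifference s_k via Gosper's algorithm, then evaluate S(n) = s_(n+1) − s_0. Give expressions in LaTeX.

S(n) = 6 \left(-2\right)^{n} n^{3} + 26 \left(-2\right)^{n} n^{2} + 32 \left(-2\right)^{n} n + 6 \left(-2\right)^{n} - 3

Compute t_(k+1)/t_k: get 2*(-9*k**3 - 57*k**2 - 118*k - 73)/(9*k**3 + 30*k**2 + 31*k + 3).
Normal form (A,B,C) = (-2, 1, k**3 + 10*k**2/3 + 31*k/9 + 1/3).
Set up (-2)·f(k+1) − (1)·f(k) − (k**3 + 10*k**2/3 + 31*k/9 + 1/3) = 0.
From deg A=0, deg B=0, deg C=3: d=3.
Solving with deg f ≤ 3: f(k) = -(3*k**3 + 4*k**2 - k - 3)/9.
So s_k = (B(k−1)f/C)·t_k = (-(3*k**3 + 4*k**2 - k - 3)/(9*k**3 + 30*k**2 + 31*k + 3))·t_k = (-2)**k*(-3*k**3 - 4*k**2 + k + 3).
Verify: (-2)**k*(9*k**3 + 30*k**2 + 31*k + 3) matches t_k.
Telescope: S(n) = s_(n+1) − s_(0) = 2*(-2)**n*(3*n**3 + 13*n**2 + 16*n + 3) − (3) = 6*(-2)**n*n**3 + 26*(-2)**n*n**2 + 32*(-2)**n*n + 6*(-2)**n - 3.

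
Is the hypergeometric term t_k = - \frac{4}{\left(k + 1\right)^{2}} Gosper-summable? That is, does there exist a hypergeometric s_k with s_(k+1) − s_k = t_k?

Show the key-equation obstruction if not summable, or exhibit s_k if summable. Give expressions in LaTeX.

Ratio r(k) = (k + 1)**2/(k + 2)**2.
Normal form (A,B,C) = (k**2 + 2*k + 1, k**2 + 4*k + 4, 1).
Key eq: (k**2 + 2*k + 1)·f(k+1) = (k**2 + 2*k + 1)·f(k) + (1).
deg f ≤ 0 (via 2,2,0).
Write f(k) = c0. Then LHS − RHS = -1, requiring -1 = 0: contradictory. No certificate.

No. Not Gosper-summable.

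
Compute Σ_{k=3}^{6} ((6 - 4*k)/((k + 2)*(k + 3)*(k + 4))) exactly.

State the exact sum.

Σ = -1/9

Compute t_(k+1)/t_k: get (k + 2)*(2*k - 1)/((k + 5)*(2*k - 3)).
Take A(k)=k + 2, B(k)=k + 5, C(k)=k - 3/2.
f must satisfy (k + 2)·f(k+1) − (k + 4)·f(k) = k - 3/2.
From deg A=1, deg B=1, deg C=1: d=2.
Match coefficients ⇒ f(k) = k*(k - 19)/24.
Certificate R = B(k−1)f/C = k*(k - 19)*(k + 4)/(12*(2*k - 3)) gives s_k = -k*(k - 19)/(6*(k + 2)*(k + 3)).
s_(k+1) − s_k = 2*(3 - 2*k)/(k**3 + 9*k**2 + 26*k + 24) = t_k.
Sum = s_(7) − s_(3); s_(7) = 7/45, s_(3) = 4/15 ⇒ -1/9.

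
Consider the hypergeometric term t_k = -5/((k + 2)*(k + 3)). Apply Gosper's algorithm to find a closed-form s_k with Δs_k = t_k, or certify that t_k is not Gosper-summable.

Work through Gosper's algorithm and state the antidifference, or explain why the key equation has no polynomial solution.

s_k = -5*k/(2*k + 4)

Compute t_(k+1)/t_k: get (k + 2)/(k + 4).
A = k + 2, B = k + 4, C = 1.
Need (k + 2)·f(k+1) − (k + 3)·f(k) = 1.
From deg A=1, deg B=1, deg C=0: d=1.
Match coefficients ⇒ f(k) = k/2.
Then R = B(k−1)f/C = k*(k + 3)/2, so s_k = R(k)·t_k = -5*k/(2*k + 4).
s_(k+1) − s_k = -5/(k**2 + 5*k + 6) = t_k.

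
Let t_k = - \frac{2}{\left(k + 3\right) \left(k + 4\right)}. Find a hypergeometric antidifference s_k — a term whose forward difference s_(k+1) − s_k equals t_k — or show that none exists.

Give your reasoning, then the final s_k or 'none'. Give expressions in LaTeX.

s_k = - \frac{2 k}{3 k + 9}

Step 1: r(k) = (k + 3)/(k + 5).
Factor: A=k + 3; B=k + 5; C=1.
Solve (k + 3)·f(k+1) − (k + 4)·f(k) = 1.
From deg A=1, deg B=1, deg C=0: d=1.
Coefficient equations give f(k) = k/3.
Then R = B(k−1)f/C = k*(k + 4)/3, so s_k = R(k)·t_k = -2*k/(3*k + 9).
s_(k+1) − s_k = -2/(k**2 + 7*k + 12) = t_k.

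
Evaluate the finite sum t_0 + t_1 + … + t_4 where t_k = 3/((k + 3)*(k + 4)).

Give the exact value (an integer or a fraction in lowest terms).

Compute t_(k+1)/t_k: get (k + 3)/(k + 5).
Factor: A=k + 3; B=k + 5; C=1.
Need (k + 3)·f(k+1) − (k + 4)·f(k) = 1.
Degrees (1,1,0) ⇒ d ≤ 1.
A polynomial solution: f(k) = k/3.
Then R = B(k−1)f/C = k*(k + 4)/3, so s_k = R(k)·t_k = k/(k + 3).
s_(k+1) − s_k = 3/(k**2 + 7*k + 12) = t_k.
Evaluate s at k=5 and k=0: 5/8 and 0; difference 5/8.

Σ = 5/8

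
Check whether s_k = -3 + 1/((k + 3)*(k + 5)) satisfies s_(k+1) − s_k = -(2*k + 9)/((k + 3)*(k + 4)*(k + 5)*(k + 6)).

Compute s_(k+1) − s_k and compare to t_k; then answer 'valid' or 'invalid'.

Valid — Δs_k = t_k.

s_(k+1) = -3 + 1/((k + 4)*(k + 6))
s_(k+1) − s_k = (-2*k - 9)/(k**4 + 18*k**3 + 119*k**2 + 342*k + 360)
(s_(k+1) − s_k) − t_k = 0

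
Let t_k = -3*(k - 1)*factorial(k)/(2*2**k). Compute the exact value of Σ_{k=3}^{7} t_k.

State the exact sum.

Σ = -1881/4

Ratio r(k) = k*(k + 1)/(2*(k - 1)).
Take A(k)=k/2 + 1/2, B(k)=1, C(k)=k - 1.
Need (k/2 + 1/2)·f(k+1) − (1)·f(k) = k - 1.
From deg A=1, deg B=0, deg C=1: d=0.
Solve for f: f(k) = 2 (degree 0 ≤ 0).
Get s_k = R·t_k = -3*factorial(k)/2**k with R(k) = B(k−1)f(k)/C(k) = 2/(k - 1).
Δs = -3*(k - 1)*factorial(k)/(2*2**k), as required.
Telescoping: Σ = s_(8) − s_(3) = -945/2 − (-9/4) = -1881/4.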